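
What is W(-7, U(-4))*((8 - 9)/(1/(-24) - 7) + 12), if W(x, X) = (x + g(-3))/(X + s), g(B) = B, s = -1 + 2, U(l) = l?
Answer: 6840/169 ≈ 40.473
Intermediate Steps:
s = 1
W(x, X) = (-3 + x)/(1 + X) (W(x, X) = (x - 3)/(X + 1) = (-3 + x)/(1 + X))
W(-7, U(-4))*((8 - 9)/(1/(-24) - 7) + 12) = ((-3 - 7)/(1 - 4))*((8 - 9)/(1/(-24) - 7) + 12) = (-10/(-3))*(-1/(-1/24 - 7) + 12) = (-1/3*(-10))*(-1/(-169/24) + 12) = 10*(-1*(-24/169) + 12)/3 = 10*(24/169 + 12)/3 = (10/3)*(2052/169) = 6840/169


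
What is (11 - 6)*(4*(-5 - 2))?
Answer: -140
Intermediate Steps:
(11 - 6)*(4*(-5 - 2)) = 5*(4*(-7)) = 5*(-28) = -140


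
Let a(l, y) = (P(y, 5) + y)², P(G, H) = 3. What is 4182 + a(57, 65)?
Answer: 8806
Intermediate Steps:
a(l, y) = (3 + y)²
4182 + a(57, 65) = 4182 + (3 + 65)² = 4182 + 68² = 4182 + 4624 = 8806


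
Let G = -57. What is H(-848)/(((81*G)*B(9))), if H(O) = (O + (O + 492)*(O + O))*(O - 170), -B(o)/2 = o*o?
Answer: -34098928/41553 ≈ -820.61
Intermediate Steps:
B(o) = -2*o² (B(o) = -2*o*o = -2*o²)
H(O) = (-170 + O)*(O + 2*O*(492 + O)) (H(O) = (O + (492 + O)*(2*O))*(-170 + O) = (O + 2*O*(492 + O))*(-170 + O) = (-170 + O)*(O + 2*O*(492 + O)))
H(-848)/(((81*G)*B(9))) = (-848*(-167450 + 2*(-848)² + 645*(-848)))/(((81*(-57))*(-2*9²))) = (-848*(-167450 + 2*719104 - 546960))/((-(-9234)*81)) = (-848*(-167450 + 1438208 - 546960))/((-4617*(-162))) = -848*723798/747954 = -613780704*1/747954 = -34098928/41553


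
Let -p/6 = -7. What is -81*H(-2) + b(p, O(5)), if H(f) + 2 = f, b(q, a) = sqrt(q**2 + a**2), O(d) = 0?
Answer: 366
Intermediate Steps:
p = 42 (p = -6*(-7) = 42)
b(q, a) = sqrt(a**2 + q**2)
H(f) = -2 + f
-81*H(-2) + b(p, O(5)) = -81*(-2 - 2) + sqrt(0**2 + 42**2) = -81*(-4) + sqrt(0 + 1764) = 324 + sqrt(1764) = 324 + 42 = 366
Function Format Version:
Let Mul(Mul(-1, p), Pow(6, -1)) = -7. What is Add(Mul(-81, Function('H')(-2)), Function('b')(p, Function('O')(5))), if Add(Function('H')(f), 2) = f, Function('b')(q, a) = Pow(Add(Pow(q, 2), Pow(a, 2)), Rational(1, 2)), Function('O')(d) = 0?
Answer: 366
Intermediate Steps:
p = 42 (p = Mul(-6, -7) = 42)
Function('b')(q, a) = Pow(Add(Pow(a, 2), Pow(q, 2)), Rational(1, 2))
Function('H')(f) = Add(-2, f)
Add(Mul(-81, Function('H')(-2)), Function('b')(p, Function('O')(5))) = Add(Mul(-81, Add(-2, -2)), Pow(Add(Pow(0, 2), Pow(42, 2)), Rational(1, 2))) = Add(Mul(-81, -4), Pow(Add(0, 1764), Rational(1, 2))) = Add(324, Pow(1764, Rational(1, 2))) = Add(324, 42) = 366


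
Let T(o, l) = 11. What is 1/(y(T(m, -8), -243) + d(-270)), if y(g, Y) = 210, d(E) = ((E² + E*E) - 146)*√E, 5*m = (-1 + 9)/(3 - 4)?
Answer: 7/190935790914 - 72827*I*√30/954678954570 ≈ 3.6662e-11 - 4.1783e-7*I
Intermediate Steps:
m = -8/5 (m = ((-1 + 9)/(3 - 4))/5 = (8/(-1))/5 = (8*(-1))/5 = (⅕)*(-8) = -8/5 ≈ -1.6000)
d(E) = √E*(-146 + 2*E²) (d(E) = ((E² + E²) - 146)*√E = (2*E² - 146)*√E = (-146 + 2*E²)*√E = √E*(-146 + 2*E²))
1/(y(T(m, -8), -243) + d(-270)) = 1/(210 + 2*√(-270)*(-73 + (-270)²)) = 1/(210 + 2*(3*I*√30)*(-73 + 72900)) = 1/(210 + 2*(3*I*√30)*72827) = 1/(210 + 436962*I*√30)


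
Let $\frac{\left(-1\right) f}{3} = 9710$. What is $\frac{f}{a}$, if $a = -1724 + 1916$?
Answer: $- \frac{4855}{32} \approx -151.72$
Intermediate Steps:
$f = -29130$ ($f = \left(-3\right) 9710 = -29130$)
$a = 192$
$\frac{f}{a} = - \frac{29130}{192} = \left(-29130\right) \frac{1}{192} = - \frac{4855}{32}$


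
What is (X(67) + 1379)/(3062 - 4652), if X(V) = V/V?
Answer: -46/53 ≈ -0.86792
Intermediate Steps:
X(V) = 1
(X(67) + 1379)/(3062 - 4652) = (1 + 1379)/(3062 - 4652) = 1380/(-1590) = 1380*(-1/1590) = -46/53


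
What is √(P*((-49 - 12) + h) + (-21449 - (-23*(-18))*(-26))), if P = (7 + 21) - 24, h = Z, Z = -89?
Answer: I*√11285 ≈ 106.23*I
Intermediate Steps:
h = -89
P = 4 (P = 28 - 24 = 4)
√(P*((-49 - 12) + h) + (-21449 - (-23*(-18))*(-26))) = √(4*((-49 - 12) - 89) + (-21449 - (-23*(-18))*(-26))) = √(4*(-61 - 89) + (-21449 - 414*(-26))) = √(4*(-150) + (-21449 - 1*(-10764))) = √(-600 + (-21449 + 10764)) = √(-600 - 10685) = √(-11285) = I*√11285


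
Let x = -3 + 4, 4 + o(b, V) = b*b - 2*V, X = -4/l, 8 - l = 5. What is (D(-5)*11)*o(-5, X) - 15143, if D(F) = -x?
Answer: -46210/3 ≈ -15403.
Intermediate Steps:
l = 3 (l = 8 - 1*5 = 8 - 5 = 3)
X = -4/3 ≈ -1.3333
o(b, V) = -4 + b**2 - 2*V (o(b, V) = -4 + (b*b - 2*V) = -4 + (b**2 - 2*V) = -4 + b**2 - 2*V)
x = 1
D(F) = -1 (D(F) = -1*1 = -1)
(D(-5)*11)*o(-5, X) - 15143 = (-1*11)*(-4 + (-5)**2 - 2*(-4/3)) - 15143 = -11*(-4 + 25 + 8/3) - 15143 = -11*71/3 - 15143 = -781/3 - 15143 = -46210/3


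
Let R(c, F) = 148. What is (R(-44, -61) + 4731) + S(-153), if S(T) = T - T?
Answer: 4879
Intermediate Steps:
S(T) = 0
(R(-44, -61) + 4731) + S(-153) = (148 + 4731) + 0 = 4879 + 0 = 4879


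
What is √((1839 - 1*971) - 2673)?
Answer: 19*I*√5 ≈ 42.485*I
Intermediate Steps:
√((1839 - 1*971) - 2673) = √((1839 - 971) - 2673) = √(868 - 2673) = √(-1805) = 19*I*√5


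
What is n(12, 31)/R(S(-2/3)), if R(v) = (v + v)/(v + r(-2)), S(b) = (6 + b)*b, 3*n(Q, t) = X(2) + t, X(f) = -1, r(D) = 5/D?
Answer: 545/64 ≈ 8.5156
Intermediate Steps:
n(Q, t) = -1/3 + t/3 (n(Q, t) = (-1 + t)/3 = -1/3 + t/3)
S(b) = b*(6 + b)
R(v) = 2*v/(-5/2 + v) (R(v) = (v + v)/(v + 5/(-2)) = (2*v)/(v + 5*(-1/2)) = (2*v)/(v - 5/2) = (2*v)/(-5/2 + v) = 2*v/(-5/2 + v))
n(12, 31)/R(S(-2/3)) = (-1/3 + (1/3)*31)/((4*((-2/3)*(6 - 2/3))/(-5 + 2*((-2/3)*(6 - 2/3))))) = (-1/3 + 31/3)/((4*((-2*1/3)*(6 - 2*1/3))/(-5 + 2*((-2*1/3)*(6 - 2*1/3))))) = 10/((4*(-2*(6 - 2/3)/3)/(-5 + 2*(-2*(6 - 2/3)/3)))) = 10/((4*(-2/3*16/3)/(-5 + 2*(-2/3*16/3)))) = 10/((4*(-32/9)/(-5 + 2*(-32/9)))) = 10/((4*(-32/9)/(-5 - 64/9))) = 10/((4*(-32/9)/(-109/9))) = 10/((4*(-32/9)*(-9/109))) = 10/(128/109) = 10*(109/128) = 545/64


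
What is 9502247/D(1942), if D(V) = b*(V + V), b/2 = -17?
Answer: -9502247/132056 ≈ -71.956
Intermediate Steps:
b = -34 (b = 2*(-17) = -34)
D(V) = -68*V (D(V) = -34*(V + V) = -68*V)
9502247/D(1942) = 9502247/((-68*1942)) = 9502247/(-132056) = 9502247*(-1/132056) = -9502247/132056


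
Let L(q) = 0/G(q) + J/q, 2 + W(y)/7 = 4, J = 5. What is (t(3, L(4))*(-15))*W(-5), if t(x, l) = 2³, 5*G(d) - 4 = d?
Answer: -1680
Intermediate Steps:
G(d) = ⅘ + d/5
W(y) = 14 (W(y) = -14 + 7*4 = -14 + 28 = 14)
L(q) = 5/q (L(q) = 0/(⅘ + q/5) + 5/q = 0 + 5/q = 5/q)
t(x, l) = 8
(t(3, L(4))*(-15))*W(-5) = (8*(-15))*14 = -120*14 = -1680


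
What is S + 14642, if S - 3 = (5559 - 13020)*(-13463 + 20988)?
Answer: -56129380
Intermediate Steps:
S = -56144022 (S = 3 + (5559 - 13020)*(-13463 + 20988) = 3 - 7461*7525 = 3 - 56144025 = -56144022)
S + 14642 = -56144022 + 14642 = -56129380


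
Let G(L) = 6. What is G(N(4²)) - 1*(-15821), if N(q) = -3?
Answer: 15827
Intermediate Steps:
G(N(4²)) - 1*(-15821) = 6 - 1*(-15821) = 6 + 15821 = 15827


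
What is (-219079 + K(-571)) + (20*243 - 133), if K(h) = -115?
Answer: -214467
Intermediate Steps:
(-219079 + K(-571)) + (20*243 - 133) = (-219079 - 115) + (20*243 - 133) = -219194 + (4860 - 133) = -219194 + 4727 = -214467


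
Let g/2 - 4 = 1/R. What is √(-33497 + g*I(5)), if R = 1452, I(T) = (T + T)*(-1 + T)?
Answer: I*√36129693/33 ≈ 182.15*I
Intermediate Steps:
I(T) = 2*T*(-1 + T) (I(T) = (2*T)*(-1 + T) = 2*T*(-1 + T))
g = 5809/726 (g = 8 + 2/1452 = 8 + 2*(1/1452) = 8 + 1/726 = 5809/726 ≈ 8.0014)
√(-33497 + g*I(5)) = √(-33497 + 5809*(2*5*(-1 + 5))/726) = √(-33497 + 5809*(2*5*4)/726) = √(-33497 + (5809/726)*40) = √(-33497 + 116180/363) = √(-12043231/363) = I*√36129693/33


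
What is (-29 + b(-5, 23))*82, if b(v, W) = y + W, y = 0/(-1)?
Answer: -492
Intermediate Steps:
y = 0 (y = 0*(-1) = 0)
b(v, W) = W (b(v, W) = 0 + W = W)
(-29 + b(-5, 23))*82 = (-29 + 23)*82 = -6*82 = -492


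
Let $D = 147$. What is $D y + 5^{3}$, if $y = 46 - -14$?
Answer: $8945$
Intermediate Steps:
$y = 60$ ($y = 46 + 14 = 60$)
$D y + 5^{3} = 147 \cdot 60 + 5^{3} = 8820 + 125 = 8945$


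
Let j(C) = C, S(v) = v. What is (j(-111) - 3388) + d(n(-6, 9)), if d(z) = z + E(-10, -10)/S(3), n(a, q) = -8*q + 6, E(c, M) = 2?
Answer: -10693/3 ≈ -3564.3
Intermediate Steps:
n(a, q) = 6 - 8*q
d(z) = 2/3 + z (d(z) = z + 2/3 = 2/3 + z)
(j(-111) - 3388) + d(n(-6, 9)) = (-111 - 3388) + (2/3 + (6 - 8*9)) = -3499 + (2/3 + (6 - 72)) = -3499 + (2/3 - 66) = -3499 - 196/3 = -10693/3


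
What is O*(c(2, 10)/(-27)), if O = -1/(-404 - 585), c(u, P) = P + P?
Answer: -20/26703 ≈ -0.00074898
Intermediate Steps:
c(u, P) = 2*P
O = 1/989 (O = -1/(-989) = -1*(-1/989) = 1/989 ≈ 0.0010111)
O*(c(2, 10)/(-27)) = ((2*10)/(-27))/989 = (20*(-1/27))/989 = (1/989)*(-20/27) = -20/26703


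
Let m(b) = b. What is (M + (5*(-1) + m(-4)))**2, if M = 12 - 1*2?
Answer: 1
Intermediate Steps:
M = 10 (M = 12 - 2 = 10)
(M + (5*(-1) + m(-4)))**2 = (10 + (5*(-1) - 4))**2 = (10 + (-5 - 4))**2 = (10 - 9)**2 = 1**2 = 1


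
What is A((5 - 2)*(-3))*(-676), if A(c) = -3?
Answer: 2028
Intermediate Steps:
A((5 - 2)*(-3))*(-676) = -3*(-676) = 2028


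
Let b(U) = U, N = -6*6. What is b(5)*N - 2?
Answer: -182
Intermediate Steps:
N = -36
b(5)*N - 2 = 5*(-36) - 2 = -180 - 2 = -182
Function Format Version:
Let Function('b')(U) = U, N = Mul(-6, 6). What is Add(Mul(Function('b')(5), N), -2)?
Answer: -182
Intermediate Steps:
N = -36
Add(Mul(Function('b')(5), N), -2) = Add(Mul(5, -36), -2) = Add(-180, -2) = -182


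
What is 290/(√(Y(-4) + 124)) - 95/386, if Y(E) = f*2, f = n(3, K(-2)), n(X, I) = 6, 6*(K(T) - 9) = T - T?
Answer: -95/386 + 145*√34/34 ≈ 24.621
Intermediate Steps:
K(T) = 9 (K(T) = 9 + (T - T)/6 = 9 + (⅙)*0 = 9 + 0 = 9)
f = 6
Y(E) = 12 (Y(E) = 6*2 = 12)
290/(√(Y(-4) + 124)) - 95/386 = 290/(√(12 + 124)) - 95/386 = 290/(√136) - 95*1/386 = 290/((2*√34)) - 95/386 = 290*(√34/68) - 95/386 = 145*√34/34 - 95/386 = -95/386 + 145*√34/34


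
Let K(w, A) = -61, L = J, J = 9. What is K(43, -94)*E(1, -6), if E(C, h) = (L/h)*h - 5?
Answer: -244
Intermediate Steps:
L = 9
E(C, h) = 4 (E(C, h) = (9/h)*h - 5 = 9 - 5 = 4)
K(43, -94)*E(1, -6) = -61*4 = -244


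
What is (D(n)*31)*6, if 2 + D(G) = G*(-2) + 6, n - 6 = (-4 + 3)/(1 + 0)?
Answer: -1116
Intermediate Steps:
n = 5 (n = 6 + (-4 + 3)/(1 + 0) = 6 - 1/1 = 6 - 1*1 = 6 - 1 = 5)
D(G) = 4 - 2*G (D(G) = -2 + (G*(-2) + 6) = -2 + (-2*G + 6) = -2 + (6 - 2*G) = 4 - 2*G)
(D(n)*31)*6 = ((4 - 2*5)*31)*6 = ((4 - 10)*31)*6 = -6*31*6 = -186*6 = -1116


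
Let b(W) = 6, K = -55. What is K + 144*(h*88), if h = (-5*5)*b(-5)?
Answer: -1900855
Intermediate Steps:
h = -150 (h = -5*5*6 = -25*6 = -150)
K + 144*(h*88) = -55 + 144*(-150*88) = -55 + 144*(-13200) = -55 - 1900800 = -1900855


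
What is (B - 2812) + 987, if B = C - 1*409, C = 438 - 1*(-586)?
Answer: -1210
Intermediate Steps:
C = 1024 (C = 438 + 586 = 1024)
B = 615 (B = 1024 - 1*409 = 1024 - 409 = 615)
(B - 2812) + 987 = (615 - 2812) + 987 = -2197 + 987 = -1210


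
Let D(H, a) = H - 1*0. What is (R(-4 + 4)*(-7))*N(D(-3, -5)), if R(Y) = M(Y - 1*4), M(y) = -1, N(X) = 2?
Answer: 14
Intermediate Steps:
D(H, a) = H (D(H, a) = H + 0 = H)
R(Y) = -1
(R(-4 + 4)*(-7))*N(D(-3, -5)) = -1*(-7)*2 = 7*2 = 14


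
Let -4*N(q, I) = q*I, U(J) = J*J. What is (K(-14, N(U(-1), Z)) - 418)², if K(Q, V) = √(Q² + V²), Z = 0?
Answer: 163216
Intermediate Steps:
U(J) = J²
N(q, I) = -I*q/4 (N(q, I) = -q*I/4 = -I*q/4)
(K(-14, N(U(-1), Z)) - 418)² = (√((-14)² + (-¼*0*(-1)²)²) - 418)² = (√(196 + (-¼*0*1)²) - 418)² = (√(196 + 0²) - 418)² = (√(196 + 0) - 418)² = (√196 - 418)² = (14 - 418)² = (-404)² = 163216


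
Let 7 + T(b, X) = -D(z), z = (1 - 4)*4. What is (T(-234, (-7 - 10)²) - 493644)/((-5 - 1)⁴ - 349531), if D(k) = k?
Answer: 493639/348235 ≈ 1.4175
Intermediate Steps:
z = -12 (z = -3*4 = -12)
T(b, X) = 5 (T(b, X) = -7 - 1*(-12) = -7 + 12 = 5)
(T(-234, (-7 - 10)²) - 493644)/((-5 - 1)⁴ - 349531) = (5 - 493644)/((-5 - 1)⁴ - 349531) = -493639/((-6)⁴ - 349531) = -493639/(1296 - 349531) = -493639/(-348235) = -493639*(-1/348235) = 493639/348235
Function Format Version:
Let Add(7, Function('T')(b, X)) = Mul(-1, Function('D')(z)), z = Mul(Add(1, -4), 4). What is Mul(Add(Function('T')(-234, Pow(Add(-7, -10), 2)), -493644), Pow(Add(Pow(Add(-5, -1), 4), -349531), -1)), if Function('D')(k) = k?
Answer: Rational(493639, 348235) ≈ 1.4175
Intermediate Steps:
z = -12 (z = Mul(-3, 4) = -12)
Function('T')(b, X) = 5 (Function('T')(b, X) = Add(-7, Mul(-1, -12)) = Add(-7, 12) = 5)
Mul(Add(Function('T')(-234, Pow(Add(-7, -10), 2)), -493644), Pow(Add(Pow(Add(-5, -1), 4), -349531), -1)) = Mul(Add(5, -493644), Pow(Add(Pow(Add(-5, -1), 4), -349531), -1)) = Mul(-493639, Pow(Add(Pow(-6, 4), -349531), -1)) = Mul(-493639, Pow(Add(1296, -349531), -1)) = Mul(-493639, Pow(-348235, -1)) = Mul(-493639, Rational(-1, 348235)) = Rational(493639, 348235)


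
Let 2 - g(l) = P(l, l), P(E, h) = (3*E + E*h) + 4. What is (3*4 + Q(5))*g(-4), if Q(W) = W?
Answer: -102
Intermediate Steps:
P(E, h) = 4 + 3*E + E*h
g(l) = -2 - l**2 - 3*l (g(l) = 2 - (4 + 3*l + l*l) = 2 - (4 + 3*l + l**2) = 2 - (4 + l**2 + 3*l) = 2 + (-4 - l**2 - 3*l) = -2 - l**2 - 3*l)
(3*4 + Q(5))*g(-4) = (3*4 + 5)*(-2 - 1*(-4)**2 - 3*(-4)) = (12 + 5)*(-2 - 1*16 + 12) = 17*(-2 - 16 + 12) = 17*(-6) = -102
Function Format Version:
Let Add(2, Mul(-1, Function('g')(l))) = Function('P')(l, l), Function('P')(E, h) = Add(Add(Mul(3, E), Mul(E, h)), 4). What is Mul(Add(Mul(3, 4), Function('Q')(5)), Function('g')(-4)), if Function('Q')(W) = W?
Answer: -102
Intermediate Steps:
Function('P')(E, h) = Add(4, Mul(3, E), Mul(E, h))
Function('g')(l) = Add(-2, Mul(-1, Pow(l, 2)), Mul(-3, l)) (Function('g')(l) = Add(2, Mul(-1, Add(4, Mul(3, l), Mul(l, l)))) = Add(2, Mul(-1, Add(4, Mul(3, l), Pow(l, 2)))) = Add(2, Mul(-1, Add(4, Pow(l, 2), Mul(3, l)))) = Add(2, Add(-4, Mul(-1, Pow(l, 2)), Mul(-3, l))) = Add(-2, Mul(-1, Pow(l, 2)), Mul(-3, l)))
Mul(Add(Mul(3, 4), Function('Q')(5)), Function('g')(-4)) = Mul(Add(Mul(3, 4), 5), Add(-2, Mul(-1, Pow(-4, 2)), Mul(-3, -4))) = Mul(Add(12, 5), Add(-2, Mul(-1, 16), 12)) = Mul(17, Add(-2, -16, 12)) = Mul(17, -6) = -102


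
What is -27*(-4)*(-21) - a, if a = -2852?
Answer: 584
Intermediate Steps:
-27*(-4)*(-21) - a = -27*(-4)*(-21) - 1*(-2852) = 108*(-21) + 2852 = -2268 + 2852 = 584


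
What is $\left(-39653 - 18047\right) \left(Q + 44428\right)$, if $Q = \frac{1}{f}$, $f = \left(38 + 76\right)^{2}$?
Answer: $- \frac{8328797218825}{3249} \approx -2.5635 \cdot 10^{9}$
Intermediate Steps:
$f = 12996$ ($f = 114^{2} = 12996$)
$Q = \frac{1}{12996} \approx 7.6947 \cdot 10^{-5}$
$\left(-39653 - 18047\right) \left(Q + 44428\right) = \left(-39653 - 18047\right) \left(\frac{1}{12996} + 44428\right) = \left(-57700\right) \frac{577386289}{12996} = - \frac{8328797218825}{3249}$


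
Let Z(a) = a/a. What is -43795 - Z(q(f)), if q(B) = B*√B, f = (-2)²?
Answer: -43796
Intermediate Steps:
f = 4
q(B) = B^(3/2)
Z(a) = 1
-43795 - Z(q(f)) = -43795 - 1*1 = -43795 - 1 = -43796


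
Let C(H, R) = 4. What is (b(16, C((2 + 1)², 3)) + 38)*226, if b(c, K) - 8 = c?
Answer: 14012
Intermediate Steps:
b(c, K) = 8 + c
(b(16, C((2 + 1)², 3)) + 38)*226 = ((8 + 16) + 38)*226 = (24 + 38)*226 = 62*226 = 14012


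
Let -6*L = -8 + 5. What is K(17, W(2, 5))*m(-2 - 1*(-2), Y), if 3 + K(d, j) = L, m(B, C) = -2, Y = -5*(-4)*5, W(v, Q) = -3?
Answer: 5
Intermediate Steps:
Y = 100 (Y = 20*5 = 100)
L = ½ (L = -(-8 + 5)/6 = -⅙*(-3) = ½ ≈ 0.50000)
K(d, j) = -5/2 (K(d, j) = -3 + ½ = -5/2)
K(17, W(2, 5))*m(-2 - 1*(-2), Y) = -5/2*(-2) = 5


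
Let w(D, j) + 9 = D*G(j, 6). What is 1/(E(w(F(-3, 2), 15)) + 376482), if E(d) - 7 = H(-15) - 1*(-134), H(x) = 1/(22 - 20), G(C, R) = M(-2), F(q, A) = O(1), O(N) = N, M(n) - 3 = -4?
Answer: 2/753247 ≈ 2.6552e-6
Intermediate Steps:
M(n) = -1 (M(n) = 3 - 4 = -1)
F(q, A) = 1
G(C, R) = -1
H(x) = ½ (H(x) = 1/2 = ½)
w(D, j) = -9 - D (w(D, j) = -9 + D*(-1) = -9 - D)
E(d) = 283/2 (E(d) = 7 + (½ - 1*(-134)) = 7 + (½ + 134) = 7 + 269/2 = 283/2)
1/(E(w(F(-3, 2), 15)) + 376482) = 1/(283/2 + 376482) = 1/(753247/2) = 2/753247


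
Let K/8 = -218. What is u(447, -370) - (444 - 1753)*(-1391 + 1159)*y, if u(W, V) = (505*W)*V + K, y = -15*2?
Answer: -74413054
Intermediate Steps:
K = -1744 (K = 8*(-218) = -1744)
y = -30
u(W, V) = -1744 + 505*V*W (u(W, V) = (505*W)*V - 1744 = 505*V*W - 1744 = -1744 + 505*V*W)
u(447, -370) - (444 - 1753)*(-1391 + 1159)*y = (-1744 + 505*(-370)*447) - (444 - 1753)*(-1391 + 1159)*(-30) = (-1744 - 83521950) - (-1309*(-232))*(-30) = -83523694 - 303688*(-30) = -83523694 - 1*(-9110640) = -83523694 + 9110640 = -74413054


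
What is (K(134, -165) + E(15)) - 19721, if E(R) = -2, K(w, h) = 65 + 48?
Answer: -19610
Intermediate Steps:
K(w, h) = 113
(K(134, -165) + E(15)) - 19721 = (113 - 2) - 19721 = 111 - 19721 = -19610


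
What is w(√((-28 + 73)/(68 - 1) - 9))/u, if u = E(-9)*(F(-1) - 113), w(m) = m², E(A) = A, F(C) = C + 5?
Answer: -62/7303 ≈ -0.0084897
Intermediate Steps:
F(C) = 5 + C
u = 981 (u = -9*((5 - 1) - 113) = -9*(4 - 113) = -9*(-109) = 981)
w(√((-28 + 73)/(68 - 1) - 9))/u = (√((-28 + 73)/(68 - 1) - 9))²/981 = (√(45/67 - 9))²*(1/981) = (√(-558/67))²*(1/981) = (3*I*√4154/67)²*(1/981) = -558/67*1/981 = -62/7303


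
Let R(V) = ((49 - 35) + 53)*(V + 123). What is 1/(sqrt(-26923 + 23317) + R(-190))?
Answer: -4489/20154727 - I*sqrt(3606)/20154727 ≈ -0.00022273 - 2.9795e-6*I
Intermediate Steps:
R(V) = 8241 + 67*V (R(V) = (14 + 53)*(123 + V) = 67*(123 + V) = 8241 + 67*V)
1/(sqrt(-26923 + 23317) + R(-190)) = 1/(sqrt(-26923 + 23317) + (8241 + 67*(-190))) = 1/(sqrt(-3606) + (8241 - 12730)) = 1/(I*sqrt(3606) - 4489) = 1/(-4489 + I*sqrt(3606))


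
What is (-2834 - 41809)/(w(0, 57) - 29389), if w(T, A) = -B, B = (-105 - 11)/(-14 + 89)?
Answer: 3348225/2204059 ≈ 1.5191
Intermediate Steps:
B = -116/75 ≈ -1.5467
w(T, A) = 116/75 (w(T, A) = -1*(-116/75) = 116/75)
(-2834 - 41809)/(w(0, 57) - 29389) = (-2834 - 41809)/(116/75 - 29389) = -44643/(-2204059/75) = -44643*(-75/2204059) = 3348225/2204059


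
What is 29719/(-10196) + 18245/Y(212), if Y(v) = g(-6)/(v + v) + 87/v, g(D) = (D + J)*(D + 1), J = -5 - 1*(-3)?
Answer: 39434336307/1090972 ≈ 36146.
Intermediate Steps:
J = -2 (J = -5 + 3 = -2)
g(D) = (1 + D)*(-2 + D) (g(D) = (D - 2)*(D + 1) = (-2 + D)*(1 + D) = (1 + D)*(-2 + D))
Y(v) = 107/v (Y(v) = (-2 + (-6)² - 1*(-6))/(v + v) + 87/v = (-2 + 36 + 6)/((2*v)) + 87/v = 40*(1/(2*v)) + 87/v = 20/v + 87/v = 107/v)
29719/(-10196) + 18245/Y(212) = 29719/(-10196) + 18245/((107/212)) = 29719*(-1/10196) + 18245/((107*(1/212))) = -29719/10196 + 18245/(107/212) = -29719/10196 + 18245*(212/107) = -29719/10196 + 3867940/107 = 39434336307/1090972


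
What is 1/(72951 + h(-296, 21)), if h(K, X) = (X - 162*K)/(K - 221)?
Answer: 517/37667694 ≈ 1.3725e-5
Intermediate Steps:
h(K, X) = (X - 162*K)/(-221 + K)
1/(72951 + h(-296, 21)) = 1/(72951 + (21 - 162*(-296))/(-221 - 296)) = 1/(72951 + (21 + 47952)/(-517)) = 1/(72951 - 1/517*47973) = 1/(72951 - 47973/517) = 1/(37667694/517) = 517/37667694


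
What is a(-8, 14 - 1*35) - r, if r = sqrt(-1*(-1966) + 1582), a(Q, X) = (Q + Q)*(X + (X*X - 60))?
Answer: -5760 - 2*sqrt(887) ≈ -5819.6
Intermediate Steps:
a(Q, X) = 2*Q*(-60 + X + X**2) (a(Q, X) = (2*Q)*(X + (X**2 - 60)) = (2*Q)*(X + (-60 + X**2)) = (2*Q)*(-60 + X + X**2) = 2*Q*(-60 + X + X**2))
r = 2*sqrt(887) (r = sqrt(1966 + 1582) = sqrt(3548) = 2*sqrt(887) ≈ 59.565)
a(-8, 14 - 1*35) - r = 2*(-8)*(-60 + (14 - 1*35) + (14 - 1*35)**2) - 2*sqrt(887) = 2*(-8)*(-60 + (14 - 35) + (14 - 35)**2) - 2*sqrt(887) = 2*(-8)*(-60 - 21 + (-21)**2) - 2*sqrt(887) = 2*(-8)*(-60 - 21 + 441) - 2*sqrt(887) = 2*(-8)*360 - 2*sqrt(887) = -5760 - 2*sqrt(887)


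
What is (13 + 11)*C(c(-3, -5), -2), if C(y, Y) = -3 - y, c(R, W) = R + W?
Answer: 120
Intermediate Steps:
(13 + 11)*C(c(-3, -5), -2) = (13 + 11)*(-3 - (-3 - 5)) = 24*(-3 - 1*(-8)) = 24*(-3 + 8) = 24*5 = 120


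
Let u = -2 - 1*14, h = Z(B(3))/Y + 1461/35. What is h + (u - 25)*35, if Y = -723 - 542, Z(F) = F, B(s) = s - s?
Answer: -48764/35 ≈ -1393.3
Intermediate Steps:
B(s) = 0
Y = -1265
h = 1461/35 (h = 0/(-1265) + 1461/35 = 0*(-1/1265) + 1461*(1/35) = 0 + 1461/35 = 1461/35 ≈ 41.743)
u = -16 (u = -2 - 14 = -16)
h + (u - 25)*35 = 1461/35 + (-16 - 25)*35 = 1461/35 - 41*35 = 1461/35 - 1435 = -48764/35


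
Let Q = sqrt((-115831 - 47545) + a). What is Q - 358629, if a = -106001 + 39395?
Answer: -358629 + I*sqrt(229982) ≈ -3.5863e+5 + 479.56*I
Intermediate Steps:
a = -66606
Q = I*sqrt(229982) (Q = sqrt((-115831 - 47545) - 66606) = sqrt(-163376 - 66606) = sqrt(-229982) = I*sqrt(229982) ≈ 479.56*I)
Q - 358629 = I*sqrt(229982) - 358629 = -358629 + I*sqrt(229982)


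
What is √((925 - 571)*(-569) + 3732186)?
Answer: 2*√882690 ≈ 1879.0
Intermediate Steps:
√((925 - 571)*(-569) + 3732186) = √(354*(-569) + 3732186) = √(-201426 + 3732186) = √3530760 = 2*√882690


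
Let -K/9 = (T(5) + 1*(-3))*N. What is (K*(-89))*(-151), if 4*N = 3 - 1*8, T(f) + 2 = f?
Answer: 0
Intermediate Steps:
T(f) = -2 + f
N = -5/4 (N = (3 - 1*8)/4 = (3 - 8)/4 = (1/4)*(-5) = -5/4 ≈ -1.2500)
K = 0 (K = -9*((-2 + 5) + 1*(-3))*(-5)/4 = -9*(3 - 3)*(-5)/4 = -0*(-5)/4 = -9*0 = 0)
(K*(-89))*(-151) = (0*(-89))*(-151) = 0*(-151) = 0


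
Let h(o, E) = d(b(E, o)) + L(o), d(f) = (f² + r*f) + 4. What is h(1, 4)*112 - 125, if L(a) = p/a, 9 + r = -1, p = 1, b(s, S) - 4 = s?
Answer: -1357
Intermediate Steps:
b(s, S) = 4 + s
r = -10 (r = -9 - 1 = -10)
d(f) = 4 + f² - 10*f (d(f) = (f² - 10*f) + 4 = 4 + f² - 10*f)
L(a) = 1/a
h(o, E) = -36 + 1/o + (4 + E)² - 10*E (h(o, E) = (4 + (4 + E)² - 10*(4 + E)) + 1/o = (4 + (4 + E)² + (-40 - 10*E)) + 1/o = (-36 + (4 + E)² - 10*E) + 1/o = -36 + 1/o + (4 + E)² - 10*E)
h(1, 4)*112 - 125 = (-36 + 1/1 + (4 + 4)² - 10*4)*112 - 125 = (-36 + 1 + 8² - 40)*112 - 125 = (-36 + 1 + 64 - 40)*112 - 125 = -11*112 - 125 = -1232 - 125 = -1357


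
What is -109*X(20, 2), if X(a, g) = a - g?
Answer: -1962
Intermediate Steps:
-109*X(20, 2) = -109*(20 - 1*2) = -109*(20 - 2) = -109*18 = -1962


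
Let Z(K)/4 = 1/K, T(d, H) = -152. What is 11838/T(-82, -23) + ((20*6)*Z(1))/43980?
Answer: -4338019/55708 ≈ -77.871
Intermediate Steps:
Z(K) = 4/K
11838/T(-82, -23) + ((20*6)*Z(1))/43980 = 11838/(-152) + ((20*6)*(4/1))/43980 = 11838*(-1/152) + (120*(4*1))*(1/43980) = -5919/76 + (120*4)*(1/43980) = -5919/76 + 480*(1/43980) = -5919/76 + 8/733 = -4338019/55708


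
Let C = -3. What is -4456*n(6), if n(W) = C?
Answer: 13368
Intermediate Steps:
n(W) = -3
-4456*n(6) = -4456*(-3) = 13368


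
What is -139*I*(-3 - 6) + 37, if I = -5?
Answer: -6218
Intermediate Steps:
-139*I*(-3 - 6) + 37 = -(-695)*(-3 - 6) + 37 = -(-695)*(-9) + 37 = -139*45 + 37 = -6255 + 37 = -6218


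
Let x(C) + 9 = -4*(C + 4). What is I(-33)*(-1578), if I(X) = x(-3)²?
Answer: -266682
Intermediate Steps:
x(C) = -25 - 4*C (x(C) = -9 - 4*(C + 4) = -9 - 4*(4 + C) = -9 + (-16 - 4*C) = -25 - 4*C)
I(X) = 169 (I(X) = (-25 - 4*(-3))² = (-25 + 12)² = (-13)² = 169)
I(-33)*(-1578) = 169*(-1578) = -266682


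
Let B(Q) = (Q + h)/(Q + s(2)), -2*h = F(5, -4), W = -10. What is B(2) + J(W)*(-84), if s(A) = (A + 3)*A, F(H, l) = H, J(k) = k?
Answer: 20159/24 ≈ 839.96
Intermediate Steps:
s(A) = A*(3 + A) (s(A) = (3 + A)*A = A*(3 + A))
h = -5/2 (h = -½*5 = -5/2 ≈ -2.5000)
B(Q) = (-5/2 + Q)/(10 + Q) (B(Q) = (Q - 5/2)/(Q + 2*(3 + 2)) = (-5/2 + Q)/(Q + 2*5) = (-5/2 + Q)/(Q + 10) = (-5/2 + Q)/(10 + Q))
B(2) + J(W)*(-84) = (-5/2 + 2)/(10 + 2) - 10*(-84) = -½/12 + 840 = (1/12)*(-½) + 840 = -1/24 + 840 = 20159/24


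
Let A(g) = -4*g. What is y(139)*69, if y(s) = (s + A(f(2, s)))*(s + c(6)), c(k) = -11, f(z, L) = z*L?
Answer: -8593536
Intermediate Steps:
f(z, L) = L*z
y(s) = -7*s*(-11 + s) (y(s) = (s - 4*s*2)*(s - 11) = (s - 8*s)*(-11 + s) = (-7*s)*(-11 + s) = -7*s*(-11 + s))
y(139)*69 = (7*139*(11 - 1*139))*69 = (7*139*(11 - 139))*69 = (7*139*(-128))*69 = -124544*69 = -8593536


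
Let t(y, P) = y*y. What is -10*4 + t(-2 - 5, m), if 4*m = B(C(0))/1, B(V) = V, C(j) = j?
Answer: 9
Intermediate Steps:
m = 0 (m = (0/1)/4 = (0*1)/4 = (1/4)*0 = 0)
t(y, P) = y**2
-10*4 + t(-2 - 5, m) = -10*4 + (-2 - 5)**2 = -40 + (-7)**2 = -40 + 49 = 9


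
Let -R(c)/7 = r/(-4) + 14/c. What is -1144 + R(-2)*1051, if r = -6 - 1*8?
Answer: 49211/2 ≈ 24606.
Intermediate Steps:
r = -14 (r = -6 - 8 = -14)
R(c) = -49/2 - 98/c (R(c) = -7*(-14/(-4) + 14/c) = -7*(-14*(-¼) + 14/c) = -7*(7/2 + 14/c) = -49/2 - 98/c)
-1144 + R(-2)*1051 = -1144 + (-49/2 - 98/(-2))*1051 = -1144 + (-49/2 - 98*(-½))*1051 = -1144 + (-49/2 + 49)*1051 = -1144 + (49/2)*1051 = -1144 + 51499/2 = 49211/2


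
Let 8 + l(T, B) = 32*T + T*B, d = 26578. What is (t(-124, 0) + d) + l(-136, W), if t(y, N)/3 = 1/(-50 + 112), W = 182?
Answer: -157105/62 ≈ -2534.0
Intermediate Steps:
t(y, N) = 3/62 (t(y, N) = 3/(-50 + 112) = 3/62)
l(T, B) = -8 + 32*T + B*T (l(T, B) = -8 + (32*T + T*B) = -8 + (32*T + B*T) = -8 + 32*T + B*T)
(t(-124, 0) + d) + l(-136, W) = (3/62 + 26578) + (-8 + 32*(-136) + 182*(-136)) = 1647839/62 + (-8 - 4352 - 24752) = 1647839/62 - 29112 = -157105/62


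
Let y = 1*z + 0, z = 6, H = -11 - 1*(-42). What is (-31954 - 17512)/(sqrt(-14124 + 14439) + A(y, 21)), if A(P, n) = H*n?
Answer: -766723/10083 + 24733*sqrt(35)/70581 ≈ -73.968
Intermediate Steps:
H = 31 (H = -11 + 42 = 31)
y = 6 (y = 1*6 + 0 = 6 + 0 = 6)
A(P, n) = 31*n
(-31954 - 17512)/(sqrt(-14124 + 14439) + A(y, 21)) = (-31954 - 17512)/(sqrt(-14124 + 14439) + 31*21) = -49466/(sqrt(315) + 651) = -49466/(3*sqrt(35) + 651) = -49466/(651 + 3*sqrt(35))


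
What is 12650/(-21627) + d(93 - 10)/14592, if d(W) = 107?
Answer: -60758237/105193728 ≈ -0.57758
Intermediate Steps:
12650/(-21627) + d(93 - 10)/14592 = 12650/(-21627) + 107/14592 = 12650*(-1/21627) + 107*(1/14592) = -12650/21627 + 107/14592 = -60758237/105193728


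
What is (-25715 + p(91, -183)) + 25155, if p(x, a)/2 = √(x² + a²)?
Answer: -560 + 2*√41770 ≈ -151.25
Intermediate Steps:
p(x, a) = 2*√(a² + x²) (p(x, a) = 2*√(x² + a²) = 2*√(a² + x²))
(-25715 + p(91, -183)) + 25155 = (-25715 + 2*√((-183)² + 91²)) + 25155 = (-25715 + 2*√(33489 + 8281)) + 25155 = (-25715 + 2*√41770) + 25155 = -560 + 2*√41770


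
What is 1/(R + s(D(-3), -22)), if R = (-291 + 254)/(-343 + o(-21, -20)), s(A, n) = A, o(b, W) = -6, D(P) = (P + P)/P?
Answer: 349/735 ≈ 0.47483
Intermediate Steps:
D(P) = 2 (D(P) = (2*P)/P = 2)
R = 37/349 (R = (-291 + 254)/(-343 - 6) = -37/(-349) = -37*(-1/349) = 37/349 ≈ 0.10602)
1/(R + s(D(-3), -22)) = 1/(37/349 + 2) = 1/(735/349) = 349/735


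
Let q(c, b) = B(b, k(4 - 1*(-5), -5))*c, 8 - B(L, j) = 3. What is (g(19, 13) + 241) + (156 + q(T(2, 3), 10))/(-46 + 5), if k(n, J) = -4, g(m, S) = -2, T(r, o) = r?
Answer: 9633/41 ≈ 234.95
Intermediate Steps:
B(L, j) = 5 (B(L, j) = 8 - 1*3 = 8 - 3 = 5)
q(c, b) = 5*c
(g(19, 13) + 241) + (156 + q(T(2, 3), 10))/(-46 + 5) = (-2 + 241) + (156 + 5*2)/(-46 + 5) = 239 + (156 + 10)/(-41) = 239 + 166*(-1/41) = 239 - 166/41 = 9633/41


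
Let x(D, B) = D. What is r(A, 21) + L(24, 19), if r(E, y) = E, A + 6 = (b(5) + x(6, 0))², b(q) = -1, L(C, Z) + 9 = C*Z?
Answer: 466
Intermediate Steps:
L(C, Z) = -9 + C*Z
A = 19 (A = -6 + (-1 + 6)² = -6 + 5² = -6 + 25 = 19)
r(A, 21) + L(24, 19) = 19 + (-9 + 24*19) = 19 + (-9 + 456) = 19 + 447 = 466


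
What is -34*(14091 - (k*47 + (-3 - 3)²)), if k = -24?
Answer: -516222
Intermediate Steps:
-34*(14091 - (k*47 + (-3 - 3)²)) = -34*(14091 - (-24*47 + (-3 - 3)²)) = -34*(14091 - (-1128 + (-6)²)) = -34*(14091 - (-1128 + 36)) = -34*(14091 - 1*(-1092)) = -34*(14091 + 1092) = -34*15183 = -516222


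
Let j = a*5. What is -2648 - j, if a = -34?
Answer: -2478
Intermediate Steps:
j = -170 (j = -34*5 = -170)
-2648 - j = -2648 - 1*(-170) = -2648 + 170 = -2478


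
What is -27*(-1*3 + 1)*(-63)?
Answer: -3402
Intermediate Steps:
-27*(-1*3 + 1)*(-63) = -27*(-3 + 1)*(-63) = -27*(-2)*(-63) = 54*(-63) = -3402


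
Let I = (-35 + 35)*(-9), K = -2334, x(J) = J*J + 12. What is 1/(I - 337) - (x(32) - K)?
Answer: -1135691/337 ≈ -3370.0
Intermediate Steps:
x(J) = 12 + J² (x(J) = J² + 12 = 12 + J²)
I = 0 (I = 0*(-9) = 0)
1/(I - 337) - (x(32) - K) = 1/(0 - 337) - ((12 + 32²) - 1*(-2334)) = 1/(-337) - ((12 + 1024) + 2334) = -1/337 - (1036 + 2334) = -1/337 - 1*3370 = -1/337 - 3370 = -1135691/337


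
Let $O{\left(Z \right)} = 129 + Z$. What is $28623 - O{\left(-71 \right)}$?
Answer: $28565$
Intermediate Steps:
$28623 - O{\left(-71 \right)} = 28623 - \left(129 - 71\right) = 28623 - 58 = 28565$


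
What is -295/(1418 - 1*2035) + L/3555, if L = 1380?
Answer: 126679/146229 ≈ 0.86631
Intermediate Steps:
-295/(1418 - 1*2035) + L/3555 = -295/(1418 - 1*2035) + 1380/3555 = -295/(1418 - 2035) + 1380*(1/3555) = -295/(-617) + 92/237 = -295*(-1/617) + 92/237 = 295/617 + 92/237 = 126679/146229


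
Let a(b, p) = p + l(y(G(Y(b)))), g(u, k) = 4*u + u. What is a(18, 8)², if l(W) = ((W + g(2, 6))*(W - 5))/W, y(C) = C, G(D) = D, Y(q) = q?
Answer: 64516/81 ≈ 796.49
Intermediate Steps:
g(u, k) = 5*u
l(W) = (-5 + W)*(10 + W)/W (l(W) = ((W + 5*2)*(W - 5))/W = ((W + 10)*(-5 + W))/W = ((10 + W)*(-5 + W))/W = ((-5 + W)*(10 + W))/W = (-5 + W)*(10 + W)/W)
a(b, p) = 5 + b + p - 50/b (a(b, p) = p + (5 + b - 50/b) = 5 + b + p - 50/b)
a(18, 8)² = (5 + 18 + 8 - 50/18)² = (5 + 18 + 8 - 50*1/18)² = (5 + 18 + 8 - 25/9)² = (254/9)² = 64516/81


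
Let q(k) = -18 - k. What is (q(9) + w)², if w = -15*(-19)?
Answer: 66564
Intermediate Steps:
w = 285
(q(9) + w)² = ((-18 - 1*9) + 285)² = ((-18 - 9) + 285)² = (-27 + 285)² = 258² = 66564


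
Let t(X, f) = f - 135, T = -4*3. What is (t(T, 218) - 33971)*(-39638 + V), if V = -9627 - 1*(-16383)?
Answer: 1114305216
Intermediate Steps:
T = -12
t(X, f) = -135 + f
V = 6756 (V = -9627 + 16383 = 6756)
(t(T, 218) - 33971)*(-39638 + V) = ((-135 + 218) - 33971)*(-39638 + 6756) = (83 - 33971)*(-32882) = -33888*(-32882) = 1114305216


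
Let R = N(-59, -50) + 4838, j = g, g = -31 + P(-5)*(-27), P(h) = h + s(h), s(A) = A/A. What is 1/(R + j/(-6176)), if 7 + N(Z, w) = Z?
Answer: 6176/29471795 ≈ 0.00020956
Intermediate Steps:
s(A) = 1
N(Z, w) = -7 + Z
P(h) = 1 + h (P(h) = h + 1 = 1 + h)
g = 77 (g = -31 + (1 - 5)*(-27) = -31 - 4*(-27) = -31 + 108 = 77)
j = 77
R = 4772 (R = (-7 - 59) + 4838 = -66 + 4838 = 4772)
1/(R + j/(-6176)) = 1/(4772 + 77/(-6176)) = 1/(4772 + 77*(-1/6176)) = 1/(4772 - 77/6176) = 1/(29471795/6176) = 6176/29471795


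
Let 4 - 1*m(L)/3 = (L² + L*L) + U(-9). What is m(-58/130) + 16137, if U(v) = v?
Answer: 68338554/4225 ≈ 16175.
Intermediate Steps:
m(L) = 39 - 6*L² (m(L) = 12 - 3*((L² + L*L) - 9) = 12 - 3*((L² + L²) - 9) = 12 - 3*(2*L² - 9) = 12 - 3*(-9 + 2*L²) = 12 + (27 - 6*L²) = 39 - 6*L²)
m(-58/130) + 16137 = (39 - 6*(-58/130)²) + 16137 = (39 - 6*(-58*1/130)²) + 16137 = (39 - 6*(-29/65)²) + 16137 = (39 - 6*841/4225) + 16137 = (39 - 5046/4225) + 16137 = 159729/4225 + 16137 = 68338554/4225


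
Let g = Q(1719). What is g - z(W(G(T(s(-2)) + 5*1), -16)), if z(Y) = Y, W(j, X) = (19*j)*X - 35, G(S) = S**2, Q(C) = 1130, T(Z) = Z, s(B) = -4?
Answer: 1469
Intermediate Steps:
W(j, X) = -35 + 19*X*j (W(j, X) = 19*X*j - 35 = -35 + 19*X*j)
g = 1130
g - z(W(G(T(s(-2)) + 5*1), -16)) = 1130 - (-35 + 19*(-16)*(-4 + 5*1)**2) = 1130 - (-35 + 19*(-16)*(-4 + 5)**2) = 1130 - (-35 + 19*(-16)*1**2) = 1130 - (-35 + 19*(-16)*1) = 1130 - (-35 - 304) = 1130 - 1*(-339) = 1130 + 339 = 1469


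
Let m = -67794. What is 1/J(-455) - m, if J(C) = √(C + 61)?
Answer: 67794 - I*√394/394 ≈ 67794.0 - 0.050379*I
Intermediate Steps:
J(C) = √(61 + C)
1/J(-455) - m = 1/(√(61 - 455)) - 1*(-67794) = 1/(√(-394)) + 67794 = 1/(I*√394) + 67794 = -I*√394/394 + 67794 = 67794 - I*√394/394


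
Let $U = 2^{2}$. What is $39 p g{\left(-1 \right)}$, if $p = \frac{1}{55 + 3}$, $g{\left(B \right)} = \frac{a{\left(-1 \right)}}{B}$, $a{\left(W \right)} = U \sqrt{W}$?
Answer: $- \frac{78 i}{29} \approx - 2.6897 i$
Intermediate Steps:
$U = 4$
$a{\left(W \right)} = 4 \sqrt{W}$
$g{\left(B \right)} = \frac{4 i}{B}$ ($g{\left(B \right)} = \frac{4 \sqrt{-1}}{B} = \frac{4 i}{B}$)
$p = \frac{1}{58} \approx 0.017241$
$39 p g{\left(-1 \right)} = 39 \cdot \frac{1}{58} \frac{4 i}{-1} = \frac{39 \cdot 4 i \left(-1\right)}{58} = \frac{39 \left(- 4 i\right)}{58} = - \frac{78 i}{29}$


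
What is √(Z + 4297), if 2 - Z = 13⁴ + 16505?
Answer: I*√40767 ≈ 201.91*I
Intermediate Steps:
Z = -45064 (Z = 2 - (13⁴ + 16505) = 2 - (28561 + 16505) = 2 - 1*45066 = 2 - 45066 = -45064)
√(Z + 4297) = √(-45064 + 4297) = √(-40767) = I*√40767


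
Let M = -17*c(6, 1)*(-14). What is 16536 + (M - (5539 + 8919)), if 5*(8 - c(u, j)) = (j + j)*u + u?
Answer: 15626/5 ≈ 3125.2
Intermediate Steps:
c(u, j) = 8 - u/5 - 2*j*u/5 (c(u, j) = 8 - ((j + j)*u + u)/5 = 8 - ((2*j)*u + u)/5 = 8 - (2*j*u + u)/5 = 8 - (u + 2*j*u)/5 = 8 + (-u/5 - 2*j*u/5) = 8 - u/5 - 2*j*u/5)
M = 5236/5 (M = -17*(8 - ⅕*6 - ⅖*1*6)*(-14) = -17*(8 - 6/5 - 12/5)*(-14) = -17*22/5*(-14) = -374/5*(-14) = 5236/5 ≈ 1047.2)
16536 + (M - (5539 + 8919)) = 16536 + (5236/5 - (5539 + 8919)) = 16536 + (5236/5 - 1*14458) = 16536 + (5236/5 - 14458) = 16536 - 67054/5 = 15626/5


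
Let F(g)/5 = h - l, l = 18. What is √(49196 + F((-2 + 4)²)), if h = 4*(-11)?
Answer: √48886 ≈ 221.10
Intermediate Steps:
h = -44
F(g) = -310 (F(g) = 5*(-44 - 1*18) = 5*(-44 - 18) = 5*(-62) = -310)
√(49196 + F((-2 + 4)²)) = √(49196 - 310) = √48886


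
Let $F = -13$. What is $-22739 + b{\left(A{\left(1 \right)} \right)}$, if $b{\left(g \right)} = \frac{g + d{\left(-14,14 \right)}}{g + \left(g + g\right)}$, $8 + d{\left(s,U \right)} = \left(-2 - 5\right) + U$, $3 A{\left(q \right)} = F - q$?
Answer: $- \frac{955021}{42} \approx -22739.0$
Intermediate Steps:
$A{\left(q \right)} = - \frac{13}{3} - \frac{q}{3}$ ($A{\left(q \right)} = \frac{-13 - q}{3} = - \frac{13}{3} - \frac{q}{3}$)
$d{\left(s,U \right)} = -15 + U$ ($d{\left(s,U \right)} = -8 + \left(\left(-2 - 5\right) + U\right) = -8 + \left(-7 + U\right) = -15 + U$)
$b{\left(g \right)} = \frac{-1 + g}{3 g}$ ($b{\left(g \right)} = \frac{g + \left(-15 + 14\right)}{g + \left(g + g\right)} = \frac{g - 1}{g + 2 g} = \frac{-1 + g}{3 g}$)
$-22739 + b{\left(A{\left(1 \right)} \right)} = -22739 + \frac{-1 - \frac{14}{3}}{3 \left(- \frac{13}{3} - \frac{1}{3}\right)} = -22739 + \frac{-1 - \frac{14}{3}}{3 \left(- \frac{14}{3}\right)} = -22739 + \frac{1}{3} \left(- \frac{3}{14}\right) \left(- \frac{17}{3}\right) = -22739 + \frac{17}{42} = - \frac{955021}{42}$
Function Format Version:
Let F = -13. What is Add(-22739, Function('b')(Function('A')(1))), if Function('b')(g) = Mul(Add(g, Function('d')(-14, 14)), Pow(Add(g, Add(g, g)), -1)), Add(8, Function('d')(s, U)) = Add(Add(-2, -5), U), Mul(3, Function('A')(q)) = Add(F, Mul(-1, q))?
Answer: Rational(-955021, 42) ≈ -22739.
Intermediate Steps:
Function('A')(q) = Add(Rational(-13, 3), Mul(Rational(-1, 3), q)) (Function('A')(q) = Mul(Rational(1, 3), Add(-13, Mul(-1, q))) = Add(Rational(-13, 3), Mul(Rational(-1, 3), q)))
Function('d')(s, U) = Add(-15, U) (Function('d')(s, U) = Add(-8, Add(Add(-2, -5), U)) = Add(-8, Add(-7, U)) = Add(-15, U))
Function('b')(g) = Mul(Rational(1, 3), Pow(g, -1), Add(-1, g)) (Function('b')(g) = Mul(Add(g, Add(-15, 14)), Pow(Add(g, Add(g, g)), -1)) = Mul(Add(g, -1), Pow(Add(g, Mul(2, g)), -1)) = Mul(Add(-1, g), Pow(Mul(3, g), -1)) = Mul(Add(-1, g), Mul(Rational(1, 3), Pow(g, -1))) = Mul(Rational(1, 3), Pow(g, -1), Add(-1, g)))
Add(-22739, Function('b')(Function('A')(1))) = Add(-22739, Mul(Rational(1, 3), Pow(Add(Rational(-13, 3), Mul(Rational(-1, 3), 1)), -1), Add(-1, Add(Rational(-13, 3), Mul(Rational(-1, 3), 1))))) = Add(-22739, Mul(Rational(1, 3), Pow(Add(Rational(-13, 3), Rational(-1, 3)), -1), Add(-1, Add(Rational(-13, 3), Rational(-1, 3))))) = Add(-22739, Mul(Rational(1, 3), Pow(Rational(-14, 3), -1), Add(-1, Rational(-14, 3)))) = Add(-22739, Mul(Rational(1, 3), Rational(-3, 14), Rational(-17, 3))) = Add(-22739, Rational(17, 42)) = Rational(-955021, 42)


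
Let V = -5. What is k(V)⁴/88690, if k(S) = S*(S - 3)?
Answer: 256000/8869 ≈ 28.865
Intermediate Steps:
k(S) = S*(-3 + S)
k(V)⁴/88690 = (-5*(-3 - 5))⁴/88690 = (-5*(-8))⁴*(1/88690) = 40⁴*(1/88690) = 2560000*(1/88690) = 256000/8869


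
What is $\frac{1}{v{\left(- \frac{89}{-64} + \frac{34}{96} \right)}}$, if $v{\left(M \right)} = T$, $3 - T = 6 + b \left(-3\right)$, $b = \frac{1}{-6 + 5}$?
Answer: $- \frac{1}{6} \approx -0.16667$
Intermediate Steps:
$b = -1$ ($b = \frac{1}{-1} = -1$)
$T = -6$ ($T = 3 - \left(6 - -3\right) = 3 - \left(6 + 3\right) = 3 - 9 = -6$)
$v{\left(M \right)} = -6$
$\frac{1}{v{\left(- \frac{89}{-64} + \frac{34}{96} \right)}} = \frac{1}{-6} = - \frac{1}{6}$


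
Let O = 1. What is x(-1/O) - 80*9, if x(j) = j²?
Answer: -719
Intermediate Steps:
x(-1/O) - 80*9 = (-1/1)² - 80*9 = (-1*1)² - 720 = (-1)² - 720 = 1 - 720 = -719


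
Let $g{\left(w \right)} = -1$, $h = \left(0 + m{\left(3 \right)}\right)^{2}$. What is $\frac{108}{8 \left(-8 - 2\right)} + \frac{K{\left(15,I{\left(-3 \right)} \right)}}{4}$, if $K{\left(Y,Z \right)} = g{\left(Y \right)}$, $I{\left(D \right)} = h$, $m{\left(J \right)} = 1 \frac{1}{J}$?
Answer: $- \frac{8}{5} \approx -1.6$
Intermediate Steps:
$m{\left(J \right)} = \frac{1}{J}$
$h = \frac{1}{9}$ ($h = \left(0 + \frac{1}{3}\right)^{2} = \left(\frac{1}{3}\right)^{2} = \frac{1}{9} \approx 0.11111$)
$I{\left(D \right)} = \frac{1}{9}$
$K{\left(Y,Z \right)} = -1$
$\frac{108}{8 \left(-8 - 2\right)} + \frac{K{\left(15,I{\left(-3 \right)} \right)}}{4} = \frac{108}{8 \left(-8 - 2\right)} - \frac{1}{4} = \frac{108}{8 \left(-10\right)} - \frac{1}{4} = \frac{108}{-80} - \frac{1}{4} = 108 \left(- \frac{1}{80}\right) - \frac{1}{4} = - \frac{27}{20} - \frac{1}{4} = - \frac{8}{5}$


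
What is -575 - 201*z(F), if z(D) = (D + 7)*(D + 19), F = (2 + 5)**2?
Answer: -765983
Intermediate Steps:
F = 49 (F = 7**2 = 49)
z(D) = (7 + D)*(19 + D)
-575 - 201*z(F) = -575 - 201*(133 + 49**2 + 26*49) = -575 - 201*(133 + 2401 + 1274) = -575 - 201*3808 = -575 - 765408 = -765983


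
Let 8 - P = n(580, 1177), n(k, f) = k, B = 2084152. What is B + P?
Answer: 2083580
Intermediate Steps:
P = -572 (P = 8 - 1*580 = 8 - 580 = -572)
B + P = 2084152 - 572 = 2083580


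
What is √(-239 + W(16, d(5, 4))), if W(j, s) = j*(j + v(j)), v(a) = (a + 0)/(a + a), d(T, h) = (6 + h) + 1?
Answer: 5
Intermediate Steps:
d(T, h) = 7 + h
v(a) = ½ (v(a) = a/((2*a)) = a*(1/(2*a)) = ½)
W(j, s) = j*(½ + j) (W(j, s) = j*(j + ½) = j*(½ + j))
√(-239 + W(16, d(5, 4))) = √(-239 + 16*(½ + 16)) = √(-239 + 16*(33/2)) = √(-239 + 264) = √25 = 5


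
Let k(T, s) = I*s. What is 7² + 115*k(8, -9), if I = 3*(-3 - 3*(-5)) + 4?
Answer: -41351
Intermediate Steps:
I = 40 (I = 3*(-3 + 15) + 4 = 3*12 + 4 = 36 + 4 = 40)
k(T, s) = 40*s
7² + 115*k(8, -9) = 7² + 115*(40*(-9)) = 49 + 115*(-360) = 49 - 41400 = -41351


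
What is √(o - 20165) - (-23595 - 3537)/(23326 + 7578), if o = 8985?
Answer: 6783/7726 + 2*I*√2795 ≈ 0.87794 + 105.74*I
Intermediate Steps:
√(o - 20165) - (-23595 - 3537)/(23326 + 7578) = √(8985 - 20165) - (-23595 - 3537)/(23326 + 7578) = √(-11180) - (-27132)/30904 = 2*I*√2795 - (-27132)/30904 = 2*I*√2795 - 1*(-6783/7726) = 2*I*√2795 + 6783/7726 = 6783/7726 + 2*I*√2795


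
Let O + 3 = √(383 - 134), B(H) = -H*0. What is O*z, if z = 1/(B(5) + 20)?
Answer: -3/20 + √249/20 ≈ 0.63899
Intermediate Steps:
B(H) = 0
O = -3 + √249 (O = -3 + √(383 - 134) = -3 + √249 ≈ 12.780)
z = 1/20 (z = 1/(0 + 20) = 1/20 ≈ 0.050000)
O*z = (-3 + √249)*(1/20) = -3/20 + √249/20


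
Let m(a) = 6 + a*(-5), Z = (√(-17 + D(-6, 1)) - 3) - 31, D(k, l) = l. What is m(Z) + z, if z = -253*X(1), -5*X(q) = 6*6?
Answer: 9988/5 - 20*I ≈ 1997.6 - 20.0*I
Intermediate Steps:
X(q) = -36/5 (X(q) = -6*6/5 = -⅕*36 = -36/5)
Z = -34 + 4*I (Z = (√(-17 + 1) - 3) - 31 = (√(-16) - 3) - 31 = (4*I - 3) - 31 = (-3 + 4*I) - 31 = -34 + 4*I ≈ -34.0 + 4.0*I)
m(a) = 6 - 5*a
z = 9108/5 (z = -253*(-36/5) = 9108/5 ≈ 1821.6)
m(Z) + z = (6 - 5*(-34 + 4*I)) + 9108/5 = (6 + (170 - 20*I)) + 9108/5 = (176 - 20*I) + 9108/5 = 9988/5 - 20*I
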